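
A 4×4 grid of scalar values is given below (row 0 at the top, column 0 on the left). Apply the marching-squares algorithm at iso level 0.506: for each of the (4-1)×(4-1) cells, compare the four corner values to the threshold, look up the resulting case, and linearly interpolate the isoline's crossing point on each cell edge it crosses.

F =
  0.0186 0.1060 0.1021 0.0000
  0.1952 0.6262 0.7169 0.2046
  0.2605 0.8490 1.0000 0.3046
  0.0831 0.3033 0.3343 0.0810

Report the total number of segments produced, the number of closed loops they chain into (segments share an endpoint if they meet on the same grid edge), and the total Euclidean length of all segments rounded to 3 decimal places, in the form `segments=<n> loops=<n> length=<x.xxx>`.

cell (0,0): code 0100 → (0.769,1.000)–(1.000,0.721)
cell (0,1): code 1100 → (0.657,2.000)–(0.769,1.000)
cell (0,2): code 1000 → (1.000,2.412)–(0.657,2.000)
cell (1,0): code 0110 → (1.000,0.721)–(2.000,0.417)
cell (1,2): code 1001 → (2.000,2.710)–(1.000,2.412)
cell (2,0): code 0010 → (2.000,0.417)–(2.629,1.000)
cell (2,1): code 0011 → (2.629,1.000)–(2.742,2.000)
cell (2,2): code 0001 → (2.742,2.000)–(2.000,2.710)
total: 8 segments, chained into 1 closed loop(s), length Σ = 6.884020

segments=8 loops=1 length=6.884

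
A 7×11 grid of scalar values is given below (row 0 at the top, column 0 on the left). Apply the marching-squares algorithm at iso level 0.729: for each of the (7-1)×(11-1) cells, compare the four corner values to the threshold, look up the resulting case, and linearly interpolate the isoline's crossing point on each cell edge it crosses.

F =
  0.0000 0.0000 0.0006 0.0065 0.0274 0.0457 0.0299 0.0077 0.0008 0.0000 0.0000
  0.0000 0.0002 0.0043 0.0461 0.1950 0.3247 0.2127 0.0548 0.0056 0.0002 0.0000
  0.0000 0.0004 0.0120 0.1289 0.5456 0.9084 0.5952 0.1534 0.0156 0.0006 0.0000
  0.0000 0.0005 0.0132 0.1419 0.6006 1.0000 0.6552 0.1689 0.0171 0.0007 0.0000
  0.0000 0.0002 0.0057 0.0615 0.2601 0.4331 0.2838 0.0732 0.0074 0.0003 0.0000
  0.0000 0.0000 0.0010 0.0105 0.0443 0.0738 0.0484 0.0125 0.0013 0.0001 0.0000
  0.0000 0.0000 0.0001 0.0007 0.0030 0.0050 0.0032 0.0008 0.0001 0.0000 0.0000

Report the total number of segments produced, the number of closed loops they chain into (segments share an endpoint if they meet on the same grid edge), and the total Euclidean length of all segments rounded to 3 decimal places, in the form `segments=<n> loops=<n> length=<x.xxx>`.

segments=6 loops=1 length=5.021

cell (1,4): code 0100 → (1.693,5.000)–(2.000,4.506)
cell (1,5): code 1000 → (2.000,5.573)–(1.693,5.000)
cell (2,4): code 0110 → (2.000,4.506)–(3.000,4.321)
cell (2,5): code 1001 → (3.000,5.786)–(2.000,5.573)
cell (3,4): code 0010 → (3.000,4.321)–(3.478,5.000)
cell (3,5): code 0001 → (3.478,5.000)–(3.000,5.786)
total: 6 segments, chained into 1 closed loop(s), length Σ = 5.021455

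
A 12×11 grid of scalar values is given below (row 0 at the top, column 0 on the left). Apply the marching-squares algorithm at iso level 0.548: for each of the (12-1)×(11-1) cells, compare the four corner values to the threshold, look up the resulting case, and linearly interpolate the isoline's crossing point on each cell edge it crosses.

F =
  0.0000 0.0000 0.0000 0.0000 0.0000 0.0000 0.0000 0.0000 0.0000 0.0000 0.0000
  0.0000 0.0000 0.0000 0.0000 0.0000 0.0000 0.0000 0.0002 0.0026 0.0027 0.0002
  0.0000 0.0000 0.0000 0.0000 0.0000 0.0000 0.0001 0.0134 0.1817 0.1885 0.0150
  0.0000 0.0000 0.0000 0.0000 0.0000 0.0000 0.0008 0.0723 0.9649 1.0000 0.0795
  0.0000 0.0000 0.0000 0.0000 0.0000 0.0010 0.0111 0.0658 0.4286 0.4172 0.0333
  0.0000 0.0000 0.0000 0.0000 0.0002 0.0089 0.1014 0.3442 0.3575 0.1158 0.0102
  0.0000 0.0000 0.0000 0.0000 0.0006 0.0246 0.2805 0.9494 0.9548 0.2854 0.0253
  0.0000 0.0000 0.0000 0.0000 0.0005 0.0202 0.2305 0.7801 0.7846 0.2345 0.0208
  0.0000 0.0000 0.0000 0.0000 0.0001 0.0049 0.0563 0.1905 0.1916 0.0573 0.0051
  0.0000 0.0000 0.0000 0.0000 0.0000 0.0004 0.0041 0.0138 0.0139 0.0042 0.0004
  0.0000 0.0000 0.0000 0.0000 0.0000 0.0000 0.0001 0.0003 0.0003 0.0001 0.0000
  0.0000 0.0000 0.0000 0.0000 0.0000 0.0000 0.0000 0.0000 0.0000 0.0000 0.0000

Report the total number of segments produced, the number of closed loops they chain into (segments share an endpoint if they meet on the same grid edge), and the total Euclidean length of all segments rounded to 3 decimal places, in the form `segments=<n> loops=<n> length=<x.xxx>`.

segments=14 loops=2 length=12.279

cell (2,7): code 0100 → (2.468,8.000)–(3.000,7.533)
cell (2,8): code 1100 → (2.443,9.000)–(2.468,8.000)
cell (2,9): code 1000 → (3.000,9.491)–(2.443,9.000)
cell (3,7): code 0010 → (3.000,7.533)–(3.777,8.000)
cell (3,8): code 0011 → (3.777,8.000)–(3.776,9.000)
cell (3,9): code 0001 → (3.776,9.000)–(3.000,9.491)
cell (5,6): code 0100 → (5.337,7.000)–(6.000,6.400)
cell (5,7): code 1100 → (5.319,8.000)–(5.337,7.000)
cell (5,8): code 1000 → (6.000,8.608)–(5.319,8.000)
cell (6,6): code 0110 → (6.000,6.400)–(7.000,6.578)
cell (6,8): code 1001 → (7.000,8.430)–(6.000,8.608)
cell (7,6): code 0010 → (7.000,6.578)–(7.394,7.000)
cell (7,7): code 0011 → (7.394,7.000)–(7.399,8.000)
cell (7,8): code 0001 → (7.399,8.000)–(7.000,8.430)
total: 14 segments, chained into 2 closed loop(s), length Σ = 12.278543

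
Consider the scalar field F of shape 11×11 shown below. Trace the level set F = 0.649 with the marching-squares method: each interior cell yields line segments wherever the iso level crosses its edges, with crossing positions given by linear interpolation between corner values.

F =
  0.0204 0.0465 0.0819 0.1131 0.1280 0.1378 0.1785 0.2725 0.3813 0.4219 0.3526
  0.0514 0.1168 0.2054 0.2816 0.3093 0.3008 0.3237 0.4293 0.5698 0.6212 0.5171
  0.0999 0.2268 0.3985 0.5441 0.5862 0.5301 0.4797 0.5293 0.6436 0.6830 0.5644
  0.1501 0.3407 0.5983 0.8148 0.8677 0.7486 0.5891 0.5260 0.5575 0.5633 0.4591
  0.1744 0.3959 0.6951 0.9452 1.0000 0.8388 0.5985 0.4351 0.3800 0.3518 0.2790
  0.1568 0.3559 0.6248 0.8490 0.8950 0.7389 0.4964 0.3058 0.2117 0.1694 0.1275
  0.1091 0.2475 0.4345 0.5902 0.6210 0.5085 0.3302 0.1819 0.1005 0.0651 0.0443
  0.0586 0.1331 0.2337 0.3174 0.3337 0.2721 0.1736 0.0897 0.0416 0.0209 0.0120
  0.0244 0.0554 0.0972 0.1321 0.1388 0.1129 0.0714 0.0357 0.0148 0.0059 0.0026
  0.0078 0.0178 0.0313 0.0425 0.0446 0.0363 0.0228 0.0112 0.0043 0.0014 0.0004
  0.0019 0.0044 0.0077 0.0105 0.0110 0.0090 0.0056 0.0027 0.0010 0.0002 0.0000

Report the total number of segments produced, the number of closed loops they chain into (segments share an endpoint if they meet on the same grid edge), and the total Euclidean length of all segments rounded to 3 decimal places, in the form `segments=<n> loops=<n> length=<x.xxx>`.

segments=18 loops=2 length=14.828

cell (1,8): code 0100 → (1.450,9.000)–(2.000,8.137)
cell (1,9): code 1000 → (2.000,9.287)–(1.450,9.000)
cell (2,2): code 0100 → (2.388,3.000)–(3.000,2.234)
cell (2,3): code 1100 → (2.223,4.000)–(2.388,3.000)
cell (2,4): code 1100 → (2.544,5.000)–(2.223,4.000)
cell (2,5): code 1000 → (3.000,5.624)–(2.544,5.000)
cell (2,8): code 0010 → (2.000,8.137)–(2.284,9.000)
cell (2,9): code 0001 → (2.284,9.000)–(2.000,9.287)
cell (3,1): code 0100 → (3.524,2.000)–(4.000,1.846)
cell (3,2): code 1110 → (3.000,2.234)–(3.524,2.000)
cell (3,5): code 1001 → (4.000,5.790)–(3.000,5.624)
cell (4,1): code 0010 → (4.000,1.846)–(4.656,2.000)
cell (4,2): code 0111 → (4.656,2.000)–(5.000,2.108)
cell (4,5): code 1001 → (5.000,5.371)–(4.000,5.790)
cell (5,2): code 0010 → (5.000,2.108)–(5.773,3.000)
cell (5,3): code 0011 → (5.773,3.000)–(5.898,4.000)
cell (5,4): code 0011 → (5.898,4.000)–(5.390,5.000)
cell (5,5): code 0001 → (5.390,5.000)–(5.000,5.371)
total: 18 segments, chained into 2 closed loop(s), length Σ = 14.827527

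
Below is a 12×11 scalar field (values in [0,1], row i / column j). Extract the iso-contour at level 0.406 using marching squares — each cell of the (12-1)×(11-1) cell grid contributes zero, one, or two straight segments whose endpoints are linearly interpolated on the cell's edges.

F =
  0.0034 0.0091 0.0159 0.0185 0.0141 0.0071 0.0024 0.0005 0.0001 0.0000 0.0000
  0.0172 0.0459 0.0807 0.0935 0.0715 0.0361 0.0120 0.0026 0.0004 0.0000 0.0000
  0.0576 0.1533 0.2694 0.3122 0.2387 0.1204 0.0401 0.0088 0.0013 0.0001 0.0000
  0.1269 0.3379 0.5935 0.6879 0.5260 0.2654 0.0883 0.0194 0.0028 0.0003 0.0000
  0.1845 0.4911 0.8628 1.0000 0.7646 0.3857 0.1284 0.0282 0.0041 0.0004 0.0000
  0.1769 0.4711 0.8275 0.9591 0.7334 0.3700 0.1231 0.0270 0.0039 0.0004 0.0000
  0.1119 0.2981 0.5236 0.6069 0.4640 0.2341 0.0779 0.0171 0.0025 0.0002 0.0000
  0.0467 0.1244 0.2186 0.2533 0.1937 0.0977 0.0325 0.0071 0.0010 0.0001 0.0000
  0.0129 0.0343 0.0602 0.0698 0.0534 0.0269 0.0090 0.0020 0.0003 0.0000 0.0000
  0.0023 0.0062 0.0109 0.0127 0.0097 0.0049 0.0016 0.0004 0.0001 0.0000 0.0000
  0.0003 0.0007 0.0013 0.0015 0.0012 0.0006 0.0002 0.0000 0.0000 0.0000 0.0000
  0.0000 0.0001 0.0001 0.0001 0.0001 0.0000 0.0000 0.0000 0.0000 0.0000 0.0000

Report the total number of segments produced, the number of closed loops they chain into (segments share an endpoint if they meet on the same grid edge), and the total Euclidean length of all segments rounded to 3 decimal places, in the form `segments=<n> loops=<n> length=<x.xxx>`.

cell (2,1): code 0100 → (2.421,2.000)–(3.000,1.266)
cell (2,2): code 1100 → (2.250,3.000)–(2.421,2.000)
cell (2,3): code 1100 → (2.582,4.000)–(2.250,3.000)
cell (2,4): code 1000 → (3.000,4.460)–(2.582,4.000)
cell (3,0): code 0100 → (3.445,1.000)–(4.000,0.722)
cell (3,1): code 1110 → (3.000,1.266)–(3.445,1.000)
cell (3,4): code 1001 → (4.000,4.946)–(3.000,4.460)
cell (4,0): code 0110 → (4.000,0.722)–(5.000,0.779)
cell (4,4): code 1001 → (5.000,4.901)–(4.000,4.946)
cell (5,0): code 0010 → (5.000,0.779)–(5.376,1.000)
cell (5,1): code 0111 → (5.376,1.000)–(6.000,1.478)
cell (5,4): code 1001 → (6.000,4.252)–(5.000,4.901)
cell (6,1): code 0010 → (6.000,1.478)–(6.386,2.000)
cell (6,2): code 0011 → (6.386,2.000)–(6.568,3.000)
cell (6,3): code 0011 → (6.568,3.000)–(6.215,4.000)
cell (6,4): code 0001 → (6.215,4.000)–(6.000,4.252)
total: 16 segments, chained into 1 closed loop(s), length Σ = 13.349669

segments=16 loops=1 length=13.350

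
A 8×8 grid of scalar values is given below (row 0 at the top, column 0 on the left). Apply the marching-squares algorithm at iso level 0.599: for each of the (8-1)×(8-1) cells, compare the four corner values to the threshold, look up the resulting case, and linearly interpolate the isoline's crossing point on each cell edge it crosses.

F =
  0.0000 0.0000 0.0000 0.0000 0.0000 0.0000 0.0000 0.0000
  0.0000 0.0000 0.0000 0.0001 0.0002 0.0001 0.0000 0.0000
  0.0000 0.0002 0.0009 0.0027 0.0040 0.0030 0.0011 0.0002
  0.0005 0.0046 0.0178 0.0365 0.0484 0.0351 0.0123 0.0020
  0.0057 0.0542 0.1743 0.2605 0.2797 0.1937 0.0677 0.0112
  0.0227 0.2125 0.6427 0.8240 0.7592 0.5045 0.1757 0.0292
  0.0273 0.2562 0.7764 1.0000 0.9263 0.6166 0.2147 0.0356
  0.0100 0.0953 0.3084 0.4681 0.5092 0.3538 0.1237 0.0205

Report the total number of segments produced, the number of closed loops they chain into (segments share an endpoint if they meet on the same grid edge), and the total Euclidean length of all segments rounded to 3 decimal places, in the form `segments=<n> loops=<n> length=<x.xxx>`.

segments=12 loops=1 length=8.900

cell (4,1): code 0100 → (4.907,2.000)–(5.000,1.898)
cell (4,2): code 1100 → (4.601,3.000)–(4.907,2.000)
cell (4,3): code 1100 → (4.666,4.000)–(4.601,3.000)
cell (4,4): code 1000 → (5.000,4.629)–(4.666,4.000)
cell (5,1): code 0110 → (5.000,1.898)–(6.000,1.659)
cell (5,4): code 1101 → (5.843,5.000)–(5.000,4.629)
cell (5,5): code 1000 → (6.000,5.044)–(5.843,5.000)
cell (6,1): code 0010 → (6.000,1.659)–(6.379,2.000)
cell (6,2): code 0011 → (6.379,2.000)–(6.754,3.000)
cell (6,3): code 0011 → (6.754,3.000)–(6.785,4.000)
cell (6,4): code 0011 → (6.785,4.000)–(6.067,5.000)
cell (6,5): code 0001 → (6.067,5.000)–(6.000,5.044)
total: 12 segments, chained into 1 closed loop(s), length Σ = 8.899545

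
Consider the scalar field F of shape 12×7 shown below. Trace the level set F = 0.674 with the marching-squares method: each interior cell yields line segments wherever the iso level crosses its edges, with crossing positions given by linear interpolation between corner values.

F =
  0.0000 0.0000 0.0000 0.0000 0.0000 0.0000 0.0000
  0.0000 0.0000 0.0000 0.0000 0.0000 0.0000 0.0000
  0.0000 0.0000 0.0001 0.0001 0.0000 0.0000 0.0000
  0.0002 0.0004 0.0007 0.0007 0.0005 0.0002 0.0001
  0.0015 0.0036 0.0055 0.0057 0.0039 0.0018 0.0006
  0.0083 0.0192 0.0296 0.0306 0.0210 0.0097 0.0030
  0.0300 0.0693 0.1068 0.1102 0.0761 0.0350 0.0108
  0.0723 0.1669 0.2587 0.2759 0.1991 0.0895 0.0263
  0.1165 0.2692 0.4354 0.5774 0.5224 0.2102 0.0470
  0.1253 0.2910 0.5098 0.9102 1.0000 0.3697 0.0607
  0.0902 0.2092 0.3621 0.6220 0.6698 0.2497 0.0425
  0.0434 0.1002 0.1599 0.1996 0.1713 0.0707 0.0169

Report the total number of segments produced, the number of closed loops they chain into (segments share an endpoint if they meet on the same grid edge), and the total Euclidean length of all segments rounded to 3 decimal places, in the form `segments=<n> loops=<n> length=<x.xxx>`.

segments=6 loops=1 length=5.918

cell (8,2): code 0100 → (8.290,3.000)–(9.000,2.410)
cell (8,3): code 1100 → (8.317,4.000)–(8.290,3.000)
cell (8,4): code 1000 → (9.000,4.517)–(8.317,4.000)
cell (9,2): code 0010 → (9.000,2.410)–(9.820,3.000)
cell (9,3): code 0011 → (9.820,3.000)–(9.987,4.000)
cell (9,4): code 0001 → (9.987,4.000)–(9.000,4.517)
total: 6 segments, chained into 1 closed loop(s), length Σ = 5.917974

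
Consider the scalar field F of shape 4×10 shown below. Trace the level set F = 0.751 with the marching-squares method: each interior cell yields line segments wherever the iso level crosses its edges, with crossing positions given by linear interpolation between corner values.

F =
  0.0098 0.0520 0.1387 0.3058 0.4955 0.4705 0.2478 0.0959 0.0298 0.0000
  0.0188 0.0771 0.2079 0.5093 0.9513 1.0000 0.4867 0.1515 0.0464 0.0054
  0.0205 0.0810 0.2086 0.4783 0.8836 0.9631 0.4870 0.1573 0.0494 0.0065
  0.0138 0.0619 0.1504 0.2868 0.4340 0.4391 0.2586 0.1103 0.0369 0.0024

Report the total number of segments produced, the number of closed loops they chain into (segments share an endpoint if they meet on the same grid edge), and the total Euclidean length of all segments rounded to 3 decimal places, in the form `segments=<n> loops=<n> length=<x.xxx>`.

segments=8 loops=1 length=6.364

cell (0,3): code 0100 → (0.561,4.000)–(1.000,3.547)
cell (0,4): code 1100 → (0.530,5.000)–(0.561,4.000)
cell (0,5): code 1000 → (1.000,5.485)–(0.530,5.000)
cell (1,3): code 0110 → (1.000,3.547)–(2.000,3.673)
cell (1,5): code 1001 → (2.000,5.445)–(1.000,5.485)
cell (2,3): code 0010 → (2.000,3.673)–(2.295,4.000)
cell (2,4): code 0011 → (2.295,4.000)–(2.405,5.000)
cell (2,5): code 0001 → (2.405,5.000)–(2.000,5.445)
total: 8 segments, chained into 1 closed loop(s), length Σ = 6.364440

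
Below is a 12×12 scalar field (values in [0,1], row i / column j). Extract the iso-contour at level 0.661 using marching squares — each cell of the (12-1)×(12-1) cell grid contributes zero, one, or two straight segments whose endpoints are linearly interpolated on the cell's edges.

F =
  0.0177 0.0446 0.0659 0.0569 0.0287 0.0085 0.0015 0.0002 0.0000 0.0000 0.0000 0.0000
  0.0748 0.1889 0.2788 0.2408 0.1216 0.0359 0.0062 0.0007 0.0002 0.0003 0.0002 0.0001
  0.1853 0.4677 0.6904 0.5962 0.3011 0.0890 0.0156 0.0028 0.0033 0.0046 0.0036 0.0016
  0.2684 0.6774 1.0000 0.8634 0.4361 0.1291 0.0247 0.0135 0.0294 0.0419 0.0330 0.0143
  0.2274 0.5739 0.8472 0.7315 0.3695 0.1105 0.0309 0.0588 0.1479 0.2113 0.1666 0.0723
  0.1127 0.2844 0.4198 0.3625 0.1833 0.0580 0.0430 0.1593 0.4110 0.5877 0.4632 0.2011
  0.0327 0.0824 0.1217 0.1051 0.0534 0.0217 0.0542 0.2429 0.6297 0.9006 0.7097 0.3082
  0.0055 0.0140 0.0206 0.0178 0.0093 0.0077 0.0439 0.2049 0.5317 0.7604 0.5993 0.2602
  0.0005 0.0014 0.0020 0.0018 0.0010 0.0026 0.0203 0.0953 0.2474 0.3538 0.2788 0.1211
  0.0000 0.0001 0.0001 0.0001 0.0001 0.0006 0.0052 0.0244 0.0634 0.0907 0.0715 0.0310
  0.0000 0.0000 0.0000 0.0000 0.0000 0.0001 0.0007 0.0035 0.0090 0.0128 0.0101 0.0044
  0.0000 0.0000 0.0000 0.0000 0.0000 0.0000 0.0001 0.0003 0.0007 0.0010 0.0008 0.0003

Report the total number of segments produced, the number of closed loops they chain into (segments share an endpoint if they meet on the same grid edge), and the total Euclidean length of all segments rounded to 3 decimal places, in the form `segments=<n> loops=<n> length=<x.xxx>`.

cell (1,1): code 0100 → (1.929,2.000)–(2.000,1.868)
cell (1,2): code 1000 → (2.000,2.312)–(1.929,2.000)
cell (2,0): code 0100 → (2.922,1.000)–(3.000,0.960)
cell (2,1): code 1110 → (2.000,1.868)–(2.922,1.000)
cell (2,2): code 1101 → (2.243,3.000)–(2.000,2.312)
cell (2,3): code 1000 → (3.000,3.474)–(2.243,3.000)
cell (3,0): code 0010 → (3.000,0.960)–(3.158,1.000)
cell (3,1): code 0111 → (3.158,1.000)–(4.000,1.319)
cell (3,3): code 1001 → (4.000,3.195)–(3.000,3.474)
cell (4,1): code 0010 → (4.000,1.319)–(4.436,2.000)
cell (4,2): code 0011 → (4.436,2.000)–(4.191,3.000)
cell (4,3): code 0001 → (4.191,3.000)–(4.000,3.195)
cell (5,8): code 0100 → (5.234,9.000)–(6.000,8.116)
cell (5,9): code 1100 → (5.802,10.000)–(5.234,9.000)
cell (5,10): code 1000 → (6.000,10.121)–(5.802,10.000)
cell (6,8): code 0110 → (6.000,8.116)–(7.000,8.565)
cell (6,9): code 1011 → (7.000,9.617)–(6.441,10.000)
cell (6,10): code 0001 → (6.441,10.000)–(6.000,10.121)
cell (7,8): code 0010 → (7.000,8.565)–(7.244,9.000)
cell (7,9): code 0001 → (7.244,9.000)–(7.000,9.617)
total: 20 segments, chained into 2 closed loop(s), length Σ = 13.605273

segments=20 loops=2 length=13.605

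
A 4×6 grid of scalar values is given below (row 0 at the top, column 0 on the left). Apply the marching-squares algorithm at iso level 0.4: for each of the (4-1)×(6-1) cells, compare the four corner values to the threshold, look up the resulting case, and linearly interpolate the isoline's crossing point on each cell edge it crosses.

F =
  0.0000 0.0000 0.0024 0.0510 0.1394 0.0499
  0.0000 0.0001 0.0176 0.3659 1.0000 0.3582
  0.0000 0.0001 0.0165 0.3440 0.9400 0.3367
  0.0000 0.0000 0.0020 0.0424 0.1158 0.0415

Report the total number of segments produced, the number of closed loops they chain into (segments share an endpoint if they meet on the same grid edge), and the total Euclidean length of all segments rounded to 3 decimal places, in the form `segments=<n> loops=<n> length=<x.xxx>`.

segments=6 loops=1 length=6.571

cell (0,3): code 0100 → (0.303,4.000)–(1.000,3.054)
cell (0,4): code 1000 → (1.000,4.935)–(0.303,4.000)
cell (1,3): code 0110 → (1.000,3.054)–(2.000,3.094)
cell (1,4): code 1001 → (2.000,4.895)–(1.000,4.935)
cell (2,3): code 0010 → (2.000,3.094)–(2.655,4.000)
cell (2,4): code 0001 → (2.655,4.000)–(2.000,4.895)
total: 6 segments, chained into 1 closed loop(s), length Σ = 6.570501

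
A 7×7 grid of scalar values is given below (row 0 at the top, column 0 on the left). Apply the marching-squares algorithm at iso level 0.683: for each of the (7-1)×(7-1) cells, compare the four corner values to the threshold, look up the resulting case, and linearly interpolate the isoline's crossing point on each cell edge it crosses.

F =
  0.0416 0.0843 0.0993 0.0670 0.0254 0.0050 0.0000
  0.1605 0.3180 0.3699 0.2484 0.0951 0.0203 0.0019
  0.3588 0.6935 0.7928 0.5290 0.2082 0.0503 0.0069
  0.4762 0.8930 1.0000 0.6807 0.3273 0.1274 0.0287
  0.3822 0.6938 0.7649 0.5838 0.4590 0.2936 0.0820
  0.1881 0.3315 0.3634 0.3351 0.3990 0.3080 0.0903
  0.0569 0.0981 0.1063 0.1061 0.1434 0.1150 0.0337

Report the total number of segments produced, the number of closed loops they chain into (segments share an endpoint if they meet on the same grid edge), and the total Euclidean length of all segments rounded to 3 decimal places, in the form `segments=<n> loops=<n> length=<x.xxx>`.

segments=10 loops=1 length=7.618

cell (1,0): code 0100 → (1.972,1.000)–(2.000,0.969)
cell (1,1): code 1100 → (1.740,2.000)–(1.972,1.000)
cell (1,2): code 1000 → (2.000,2.416)–(1.740,2.000)
cell (2,0): code 0110 → (2.000,0.969)–(3.000,0.496)
cell (2,2): code 1001 → (3.000,2.993)–(2.000,2.416)
cell (3,0): code 0110 → (3.000,0.496)–(4.000,0.965)
cell (3,2): code 1001 → (4.000,2.452)–(3.000,2.993)
cell (4,0): code 0010 → (4.000,0.965)–(4.030,1.000)
cell (4,1): code 0011 → (4.030,1.000)–(4.204,2.000)
cell (4,2): code 0001 → (4.204,2.000)–(4.000,2.452)
total: 10 segments, chained into 1 closed loop(s), length Σ = 7.617612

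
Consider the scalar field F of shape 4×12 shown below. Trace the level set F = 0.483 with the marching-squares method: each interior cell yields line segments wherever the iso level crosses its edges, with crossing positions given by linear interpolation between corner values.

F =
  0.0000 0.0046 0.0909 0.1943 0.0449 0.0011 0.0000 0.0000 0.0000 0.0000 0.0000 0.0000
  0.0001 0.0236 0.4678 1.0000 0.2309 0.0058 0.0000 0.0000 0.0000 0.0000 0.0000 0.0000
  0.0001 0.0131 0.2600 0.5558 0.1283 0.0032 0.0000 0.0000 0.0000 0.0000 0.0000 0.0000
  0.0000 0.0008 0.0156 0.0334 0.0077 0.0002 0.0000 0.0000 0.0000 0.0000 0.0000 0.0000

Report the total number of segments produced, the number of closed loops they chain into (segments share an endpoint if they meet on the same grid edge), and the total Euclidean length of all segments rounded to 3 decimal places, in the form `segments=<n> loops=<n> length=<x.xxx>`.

segments=6 loops=1 length=4.951

cell (0,2): code 0100 → (0.358,3.000)–(1.000,2.029)
cell (0,3): code 1000 → (1.000,3.672)–(0.358,3.000)
cell (1,2): code 0110 → (1.000,2.029)–(2.000,2.754)
cell (1,3): code 1001 → (2.000,3.170)–(1.000,3.672)
cell (2,2): code 0010 → (2.000,2.754)–(2.139,3.000)
cell (2,3): code 0001 → (2.139,3.000)–(2.000,3.170)
total: 6 segments, chained into 1 closed loop(s), length Σ = 4.950670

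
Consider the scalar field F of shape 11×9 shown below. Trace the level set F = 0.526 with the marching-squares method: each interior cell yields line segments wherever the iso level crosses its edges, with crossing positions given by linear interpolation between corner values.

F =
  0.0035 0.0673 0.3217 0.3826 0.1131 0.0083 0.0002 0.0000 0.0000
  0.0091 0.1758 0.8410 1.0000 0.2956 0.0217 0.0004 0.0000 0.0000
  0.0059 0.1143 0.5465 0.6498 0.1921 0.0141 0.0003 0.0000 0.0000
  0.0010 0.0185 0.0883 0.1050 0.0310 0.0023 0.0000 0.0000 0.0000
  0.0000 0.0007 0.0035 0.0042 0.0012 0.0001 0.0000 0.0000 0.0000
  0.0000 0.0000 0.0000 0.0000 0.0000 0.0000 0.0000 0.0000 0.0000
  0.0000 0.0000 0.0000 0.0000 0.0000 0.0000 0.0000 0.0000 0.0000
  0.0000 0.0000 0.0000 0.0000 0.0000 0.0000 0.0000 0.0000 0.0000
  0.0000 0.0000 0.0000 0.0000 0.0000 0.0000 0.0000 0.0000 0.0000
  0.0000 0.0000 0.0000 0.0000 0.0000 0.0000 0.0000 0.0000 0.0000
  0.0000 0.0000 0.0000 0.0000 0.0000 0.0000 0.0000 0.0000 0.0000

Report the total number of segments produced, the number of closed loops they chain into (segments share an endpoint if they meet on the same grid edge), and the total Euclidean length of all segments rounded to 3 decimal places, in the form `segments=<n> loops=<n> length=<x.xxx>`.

segments=8 loops=1 length=6.403

cell (0,1): code 0100 → (0.393,2.000)–(1.000,1.526)
cell (0,2): code 1100 → (0.232,3.000)–(0.393,2.000)
cell (0,3): code 1000 → (1.000,3.673)–(0.232,3.000)
cell (1,1): code 0110 → (1.000,1.526)–(2.000,1.953)
cell (1,3): code 1001 → (2.000,3.270)–(1.000,3.673)
cell (2,1): code 0010 → (2.000,1.953)–(2.045,2.000)
cell (2,2): code 0011 → (2.045,2.000)–(2.227,3.000)
cell (2,3): code 0001 → (2.227,3.000)–(2.000,3.270)
total: 8 segments, chained into 1 closed loop(s), length Σ = 6.403262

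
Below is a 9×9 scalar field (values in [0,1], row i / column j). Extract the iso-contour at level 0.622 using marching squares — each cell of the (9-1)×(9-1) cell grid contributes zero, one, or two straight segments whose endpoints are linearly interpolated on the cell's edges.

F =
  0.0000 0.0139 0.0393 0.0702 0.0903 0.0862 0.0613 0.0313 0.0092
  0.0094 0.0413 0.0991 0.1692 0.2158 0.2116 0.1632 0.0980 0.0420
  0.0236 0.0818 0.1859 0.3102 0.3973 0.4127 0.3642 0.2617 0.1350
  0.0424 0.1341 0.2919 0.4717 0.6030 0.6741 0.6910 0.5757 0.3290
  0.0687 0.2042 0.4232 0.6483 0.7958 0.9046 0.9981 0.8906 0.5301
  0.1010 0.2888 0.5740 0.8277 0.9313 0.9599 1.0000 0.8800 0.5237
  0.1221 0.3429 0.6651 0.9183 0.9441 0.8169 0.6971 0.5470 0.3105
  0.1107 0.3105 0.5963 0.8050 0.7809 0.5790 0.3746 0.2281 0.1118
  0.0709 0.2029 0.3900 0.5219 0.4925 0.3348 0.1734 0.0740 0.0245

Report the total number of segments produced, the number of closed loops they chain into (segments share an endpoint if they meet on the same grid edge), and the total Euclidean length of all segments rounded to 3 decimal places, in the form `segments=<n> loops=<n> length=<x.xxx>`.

cell (2,4): code 0100 → (2.801,5.000)–(3.000,4.267)
cell (2,5): code 1100 → (2.789,6.000)–(2.801,5.000)
cell (2,6): code 1000 → (3.000,6.598)–(2.789,6.000)
cell (3,2): code 0100 → (3.851,3.000)–(4.000,2.883)
cell (3,3): code 1100 → (3.099,4.000)–(3.851,3.000)
cell (3,4): code 1110 → (3.000,4.267)–(3.099,4.000)
cell (3,6): code 1101 → (3.147,7.000)–(3.000,6.598)
cell (3,7): code 1000 → (4.000,7.745)–(3.147,7.000)
cell (4,2): code 0110 → (4.000,2.883)–(5.000,2.189)
cell (4,7): code 1001 → (5.000,7.724)–(4.000,7.745)
cell (5,1): code 0100 → (5.527,2.000)–(6.000,1.866)
cell (5,2): code 1110 → (5.000,2.189)–(5.527,2.000)
cell (5,6): code 1011 → (6.000,6.500)–(5.775,7.000)
cell (5,7): code 0001 → (5.775,7.000)–(5.000,7.724)
cell (6,1): code 0010 → (6.000,1.866)–(6.626,2.000)
cell (6,2): code 0111 → (6.626,2.000)–(7.000,2.123)
cell (6,4): code 1011 → (7.000,4.787)–(6.819,5.000)
cell (6,5): code 0011 → (6.819,5.000)–(6.233,6.000)
cell (6,6): code 0001 → (6.233,6.000)–(6.000,6.500)
cell (7,2): code 0010 → (7.000,2.123)–(7.646,3.000)
cell (7,3): code 0011 → (7.646,3.000)–(7.551,4.000)
cell (7,4): code 0001 → (7.551,4.000)–(7.000,4.787)
total: 22 segments, chained into 1 closed loop(s), length Σ = 16.636323

segments=22 loops=1 length=16.636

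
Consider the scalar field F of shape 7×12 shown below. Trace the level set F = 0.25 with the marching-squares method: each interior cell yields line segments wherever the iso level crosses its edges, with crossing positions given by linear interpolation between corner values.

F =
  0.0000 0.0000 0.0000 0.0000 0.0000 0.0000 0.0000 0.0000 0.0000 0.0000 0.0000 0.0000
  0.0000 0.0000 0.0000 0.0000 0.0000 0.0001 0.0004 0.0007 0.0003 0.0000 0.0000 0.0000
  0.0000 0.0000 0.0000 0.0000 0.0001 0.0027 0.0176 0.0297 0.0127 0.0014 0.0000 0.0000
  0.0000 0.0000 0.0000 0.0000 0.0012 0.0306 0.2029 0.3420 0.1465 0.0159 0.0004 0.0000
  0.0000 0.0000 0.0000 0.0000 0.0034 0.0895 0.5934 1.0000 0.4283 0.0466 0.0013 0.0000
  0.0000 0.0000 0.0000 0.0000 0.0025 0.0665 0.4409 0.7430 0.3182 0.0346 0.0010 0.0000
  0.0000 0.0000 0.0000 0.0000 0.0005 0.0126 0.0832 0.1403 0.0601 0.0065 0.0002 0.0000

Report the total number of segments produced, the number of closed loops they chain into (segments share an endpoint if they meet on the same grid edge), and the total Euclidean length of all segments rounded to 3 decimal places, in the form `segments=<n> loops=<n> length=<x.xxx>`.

segments=12 loops=1 length=9.500

cell (2,6): code 0100 → (2.705,7.000)–(3.000,6.339)
cell (2,7): code 1000 → (3.000,7.471)–(2.705,7.000)
cell (3,5): code 0100 → (3.121,6.000)–(4.000,5.319)
cell (3,6): code 1110 → (3.000,6.339)–(3.121,6.000)
cell (3,7): code 1101 → (3.367,8.000)–(3.000,7.471)
cell (3,8): code 1000 → (4.000,8.467)–(3.367,8.000)
cell (4,5): code 0110 → (4.000,5.319)–(5.000,5.490)
cell (4,8): code 1001 → (5.000,8.240)–(4.000,8.467)
cell (5,5): code 0010 → (5.000,5.490)–(5.534,6.000)
cell (5,6): code 0011 → (5.534,6.000)–(5.818,7.000)
cell (5,7): code 0011 → (5.818,7.000)–(5.264,8.000)
cell (5,8): code 0001 → (5.264,8.000)–(5.000,8.240)
total: 12 segments, chained into 1 closed loop(s), length Σ = 9.500096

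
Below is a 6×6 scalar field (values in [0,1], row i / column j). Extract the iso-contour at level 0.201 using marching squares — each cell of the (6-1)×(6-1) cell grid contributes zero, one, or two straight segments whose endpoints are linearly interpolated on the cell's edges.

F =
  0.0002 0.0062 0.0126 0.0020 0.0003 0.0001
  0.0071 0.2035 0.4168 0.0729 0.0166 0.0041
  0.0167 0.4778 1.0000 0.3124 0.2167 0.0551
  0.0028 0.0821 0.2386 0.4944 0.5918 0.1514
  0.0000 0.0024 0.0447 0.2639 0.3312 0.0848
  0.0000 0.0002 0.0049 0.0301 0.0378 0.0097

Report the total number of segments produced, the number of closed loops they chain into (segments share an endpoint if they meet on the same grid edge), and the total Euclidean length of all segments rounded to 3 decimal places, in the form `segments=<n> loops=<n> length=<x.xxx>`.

segments=16 loops=1 length=12.538

cell (0,0): code 0100 → (0.987,1.000)–(1.000,0.987)
cell (0,1): code 1100 → (0.466,2.000)–(0.987,1.000)
cell (0,2): code 1000 → (1.000,2.628)–(0.466,2.000)
cell (1,0): code 0110 → (1.000,0.987)–(2.000,0.400)
cell (1,2): code 1101 → (1.535,3.000)–(1.000,2.628)
cell (1,3): code 1100 → (1.922,4.000)–(1.535,3.000)
cell (1,4): code 1000 → (2.000,4.097)–(1.922,4.000)
cell (2,0): code 0010 → (2.000,0.400)–(2.700,1.000)
cell (2,1): code 0111 → (2.700,1.000)–(3.000,1.760)
cell (2,4): code 1001 → (3.000,4.887)–(2.000,4.097)
cell (3,1): code 0010 → (3.000,1.760)–(3.194,2.000)
cell (3,2): code 0111 → (3.194,2.000)–(4.000,2.713)
cell (3,4): code 1001 → (4.000,4.528)–(3.000,4.887)
cell (4,2): code 0010 → (4.000,2.713)–(4.269,3.000)
cell (4,3): code 0011 → (4.269,3.000)–(4.444,4.000)
cell (4,4): code 0001 → (4.444,4.000)–(4.000,4.528)
total: 16 segments, chained into 1 closed loop(s), length Σ = 12.537502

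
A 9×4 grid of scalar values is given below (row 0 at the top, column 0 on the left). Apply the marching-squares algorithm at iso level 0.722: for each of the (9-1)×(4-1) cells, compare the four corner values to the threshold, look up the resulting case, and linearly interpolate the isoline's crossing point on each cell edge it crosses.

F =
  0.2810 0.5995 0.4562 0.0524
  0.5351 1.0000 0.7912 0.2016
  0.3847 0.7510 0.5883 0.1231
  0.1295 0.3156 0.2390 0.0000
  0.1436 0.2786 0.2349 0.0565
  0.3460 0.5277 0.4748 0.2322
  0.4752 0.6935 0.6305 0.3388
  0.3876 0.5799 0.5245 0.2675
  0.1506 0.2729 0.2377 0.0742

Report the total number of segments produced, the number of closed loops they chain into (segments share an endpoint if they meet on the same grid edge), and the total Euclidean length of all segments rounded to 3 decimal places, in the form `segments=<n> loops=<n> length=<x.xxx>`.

cell (0,0): code 0100 → (0.306,1.000)–(1.000,0.402)
cell (0,1): code 1100 → (0.793,2.000)–(0.306,1.000)
cell (0,2): code 1000 → (1.000,2.117)–(0.793,2.000)
cell (1,0): code 0110 → (1.000,0.402)–(2.000,0.921)
cell (1,1): code 1011 → (2.000,1.178)–(1.341,2.000)
cell (1,2): code 0001 → (1.341,2.000)–(1.000,2.117)
cell (2,0): code 0010 → (2.000,0.921)–(2.067,1.000)
cell (2,1): code 0001 → (2.067,1.000)–(2.000,1.178)
total: 8 segments, chained into 1 closed loop(s), length Σ = 5.100619

segments=8 loops=1 length=5.101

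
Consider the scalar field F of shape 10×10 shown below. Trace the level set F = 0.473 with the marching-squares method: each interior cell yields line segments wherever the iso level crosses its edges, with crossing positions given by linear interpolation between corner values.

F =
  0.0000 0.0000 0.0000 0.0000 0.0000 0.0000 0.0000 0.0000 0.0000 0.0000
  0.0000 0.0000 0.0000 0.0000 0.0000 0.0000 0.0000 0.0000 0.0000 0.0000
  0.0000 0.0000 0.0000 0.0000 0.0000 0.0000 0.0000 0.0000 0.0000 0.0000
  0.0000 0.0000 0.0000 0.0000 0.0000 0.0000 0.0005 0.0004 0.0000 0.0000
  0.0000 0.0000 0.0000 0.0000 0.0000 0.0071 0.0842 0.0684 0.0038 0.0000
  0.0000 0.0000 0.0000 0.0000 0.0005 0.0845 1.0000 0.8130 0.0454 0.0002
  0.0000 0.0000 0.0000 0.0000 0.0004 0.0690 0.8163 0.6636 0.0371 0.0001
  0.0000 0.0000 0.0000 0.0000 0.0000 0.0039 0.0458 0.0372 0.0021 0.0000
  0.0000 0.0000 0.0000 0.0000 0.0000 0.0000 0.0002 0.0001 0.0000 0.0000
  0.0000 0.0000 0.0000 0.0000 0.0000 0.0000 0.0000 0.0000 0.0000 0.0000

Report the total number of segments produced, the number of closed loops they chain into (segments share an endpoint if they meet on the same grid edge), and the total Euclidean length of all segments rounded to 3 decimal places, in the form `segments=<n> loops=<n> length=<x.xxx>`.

cell (4,5): code 0100 → (4.425,6.000)–(5.000,5.424)
cell (4,6): code 1100 → (4.543,7.000)–(4.425,6.000)
cell (4,7): code 1000 → (5.000,7.443)–(4.543,7.000)
cell (5,5): code 0110 → (5.000,5.424)–(6.000,5.541)
cell (5,7): code 1001 → (6.000,7.304)–(5.000,7.443)
cell (6,5): code 0010 → (6.000,5.541)–(6.446,6.000)
cell (6,6): code 0011 → (6.446,6.000)–(6.304,7.000)
cell (6,7): code 0001 → (6.304,7.000)–(6.000,7.304)
total: 8 segments, chained into 1 closed loop(s), length Σ = 6.553626

segments=8 loops=1 length=6.554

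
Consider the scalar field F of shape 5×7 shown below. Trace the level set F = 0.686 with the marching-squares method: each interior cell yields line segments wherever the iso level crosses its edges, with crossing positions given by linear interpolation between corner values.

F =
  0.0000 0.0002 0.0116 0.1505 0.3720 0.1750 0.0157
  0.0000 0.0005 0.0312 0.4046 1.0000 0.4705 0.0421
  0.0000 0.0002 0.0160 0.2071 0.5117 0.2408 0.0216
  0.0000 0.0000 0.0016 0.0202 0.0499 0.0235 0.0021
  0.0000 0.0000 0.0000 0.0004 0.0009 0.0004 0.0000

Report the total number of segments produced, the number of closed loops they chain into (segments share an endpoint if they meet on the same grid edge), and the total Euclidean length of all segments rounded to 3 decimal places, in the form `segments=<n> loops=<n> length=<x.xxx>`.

segments=4 loops=1 length=3.209

cell (0,3): code 0100 → (0.500,4.000)–(1.000,3.473)
cell (0,4): code 1000 → (1.000,4.593)–(0.500,4.000)
cell (1,3): code 0010 → (1.000,3.473)–(1.643,4.000)
cell (1,4): code 0001 → (1.643,4.000)–(1.000,4.593)
total: 4 segments, chained into 1 closed loop(s), length Σ = 3.208781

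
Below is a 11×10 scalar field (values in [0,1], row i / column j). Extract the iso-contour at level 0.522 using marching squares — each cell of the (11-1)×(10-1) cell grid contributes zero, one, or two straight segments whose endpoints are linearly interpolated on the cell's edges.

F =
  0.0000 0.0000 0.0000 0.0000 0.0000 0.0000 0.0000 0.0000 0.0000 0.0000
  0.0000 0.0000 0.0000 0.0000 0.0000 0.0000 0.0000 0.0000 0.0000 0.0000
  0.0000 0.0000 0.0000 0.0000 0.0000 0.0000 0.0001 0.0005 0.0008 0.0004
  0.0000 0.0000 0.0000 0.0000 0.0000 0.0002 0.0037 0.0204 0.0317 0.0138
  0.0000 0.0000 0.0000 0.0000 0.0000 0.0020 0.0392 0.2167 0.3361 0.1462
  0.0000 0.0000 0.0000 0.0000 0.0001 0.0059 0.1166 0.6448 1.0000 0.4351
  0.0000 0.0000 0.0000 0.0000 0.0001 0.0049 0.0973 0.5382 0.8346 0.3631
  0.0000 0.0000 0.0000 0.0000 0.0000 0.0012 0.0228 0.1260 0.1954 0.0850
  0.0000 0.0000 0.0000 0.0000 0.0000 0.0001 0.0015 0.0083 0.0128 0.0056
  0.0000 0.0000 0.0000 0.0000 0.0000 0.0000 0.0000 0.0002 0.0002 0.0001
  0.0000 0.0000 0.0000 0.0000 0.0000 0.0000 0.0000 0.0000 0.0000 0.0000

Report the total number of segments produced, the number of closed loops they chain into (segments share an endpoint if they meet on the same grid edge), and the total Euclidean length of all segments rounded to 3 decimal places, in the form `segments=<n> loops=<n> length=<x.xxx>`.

cell (4,6): code 0100 → (4.713,7.000)–(5.000,6.768)
cell (4,7): code 1100 → (4.280,8.000)–(4.713,7.000)
cell (4,8): code 1000 → (5.000,8.846)–(4.280,8.000)
cell (5,6): code 0110 → (5.000,6.768)–(6.000,6.963)
cell (5,8): code 1001 → (6.000,8.663)–(5.000,8.846)
cell (6,6): code 0010 → (6.000,6.963)–(6.039,7.000)
cell (6,7): code 0011 → (6.039,7.000)–(6.489,8.000)
cell (6,8): code 0001 → (6.489,8.000)–(6.000,8.663)
total: 8 segments, chained into 1 closed loop(s), length Σ = 6.579783

segments=8 loops=1 length=6.580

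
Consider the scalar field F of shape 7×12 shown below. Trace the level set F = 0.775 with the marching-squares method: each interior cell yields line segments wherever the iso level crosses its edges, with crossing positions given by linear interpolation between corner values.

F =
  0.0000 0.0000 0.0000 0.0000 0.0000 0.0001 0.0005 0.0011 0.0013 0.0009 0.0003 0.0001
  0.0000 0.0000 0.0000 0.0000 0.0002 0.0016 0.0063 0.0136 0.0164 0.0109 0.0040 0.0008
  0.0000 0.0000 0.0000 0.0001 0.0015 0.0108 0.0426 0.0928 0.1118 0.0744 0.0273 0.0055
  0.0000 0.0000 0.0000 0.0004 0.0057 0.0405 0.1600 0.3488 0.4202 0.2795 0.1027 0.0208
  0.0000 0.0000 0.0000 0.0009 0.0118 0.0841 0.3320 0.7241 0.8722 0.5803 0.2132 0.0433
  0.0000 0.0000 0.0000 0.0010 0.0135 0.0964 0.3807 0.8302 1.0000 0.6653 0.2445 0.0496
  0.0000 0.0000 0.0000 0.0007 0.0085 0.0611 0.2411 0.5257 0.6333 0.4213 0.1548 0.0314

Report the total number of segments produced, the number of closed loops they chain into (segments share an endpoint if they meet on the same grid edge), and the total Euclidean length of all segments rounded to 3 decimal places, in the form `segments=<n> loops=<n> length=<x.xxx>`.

cell (3,7): code 0100 → (3.785,8.000)–(4.000,7.344)
cell (3,8): code 1000 → (4.000,8.333)–(3.785,8.000)
cell (4,6): code 0100 → (4.480,7.000)–(5.000,6.877)
cell (4,7): code 1110 → (4.000,7.344)–(4.480,7.000)
cell (4,8): code 1001 → (5.000,8.672)–(4.000,8.333)
cell (5,6): code 0010 → (5.000,6.877)–(5.181,7.000)
cell (5,7): code 0011 → (5.181,7.000)–(5.614,8.000)
cell (5,8): code 0001 → (5.614,8.000)–(5.000,8.672)
total: 8 segments, chained into 1 closed loop(s), length Σ = 5.486282

segments=8 loops=1 length=5.486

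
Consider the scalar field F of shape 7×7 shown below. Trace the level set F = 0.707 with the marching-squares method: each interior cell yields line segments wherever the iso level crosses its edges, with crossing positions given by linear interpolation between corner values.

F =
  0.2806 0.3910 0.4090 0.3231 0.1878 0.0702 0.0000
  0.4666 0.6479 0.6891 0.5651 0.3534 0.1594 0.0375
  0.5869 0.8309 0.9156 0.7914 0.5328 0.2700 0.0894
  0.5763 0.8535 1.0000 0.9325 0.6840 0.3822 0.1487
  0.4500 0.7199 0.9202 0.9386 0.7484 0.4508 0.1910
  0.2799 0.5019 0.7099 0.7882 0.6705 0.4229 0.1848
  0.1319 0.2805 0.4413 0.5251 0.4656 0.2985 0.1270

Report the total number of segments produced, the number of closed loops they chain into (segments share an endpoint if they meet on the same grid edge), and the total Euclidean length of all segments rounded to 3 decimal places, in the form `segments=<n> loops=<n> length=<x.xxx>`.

cell (1,0): code 0100 → (1.323,1.000)–(2.000,0.492)
cell (1,1): code 1100 → (1.079,2.000)–(1.323,1.000)
cell (1,2): code 1100 → (1.627,3.000)–(1.079,2.000)
cell (1,3): code 1000 → (2.000,3.326)–(1.627,3.000)
cell (2,0): code 0110 → (2.000,0.492)–(3.000,0.472)
cell (2,3): code 1001 → (3.000,3.907)–(2.000,3.326)
cell (3,0): code 0110 → (3.000,0.472)–(4.000,0.952)
cell (3,3): code 1101 → (3.357,4.000)–(3.000,3.907)
cell (3,4): code 1000 → (4.000,4.139)–(3.357,4.000)
cell (4,0): code 0010 → (4.000,0.952)–(4.059,1.000)
cell (4,1): code 0111 → (4.059,1.000)–(5.000,1.986)
cell (4,3): code 1011 → (5.000,3.690)–(4.531,4.000)
cell (4,4): code 0001 → (4.531,4.000)–(4.000,4.139)
cell (5,1): code 0010 → (5.000,1.986)–(5.011,2.000)
cell (5,2): code 0011 → (5.011,2.000)–(5.309,3.000)
cell (5,3): code 0001 → (5.309,3.000)–(5.000,3.690)
total: 16 segments, chained into 1 closed loop(s), length Σ = 12.171548

segments=16 loops=1 length=12.172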